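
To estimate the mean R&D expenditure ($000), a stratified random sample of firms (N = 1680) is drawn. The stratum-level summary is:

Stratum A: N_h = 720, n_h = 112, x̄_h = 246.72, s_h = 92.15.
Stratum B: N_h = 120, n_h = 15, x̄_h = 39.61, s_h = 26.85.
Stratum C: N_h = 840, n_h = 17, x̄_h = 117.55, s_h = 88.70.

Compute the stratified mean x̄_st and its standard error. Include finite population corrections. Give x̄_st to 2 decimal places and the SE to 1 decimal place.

x̄_st ≈ 167.34, SE ≈ 11.2

x̄_st = Σ W_h x̄_h = (720·246.72 + 120·39.61 + 840·117.55)/1680 = 167.34143
V̂(x̄_st) = Σ W_h² (1 − n_h/N_h) s_h²/n_h, with W_h = N_h/N and N = 1680:
  stratum A: (720/1680)²·(1 − 112/720)·92.15²/112 = 11.7595
  stratum B: (120/1680)²·(1 − 15/120)·26.85²/15 = 0.21456
  stratum C: (840/1680)²·(1 − 17/840)·88.70²/17 = 113.36
V̂(x̄_st) = 125.334
SE(x̄_st) = √125.334 = 11.1953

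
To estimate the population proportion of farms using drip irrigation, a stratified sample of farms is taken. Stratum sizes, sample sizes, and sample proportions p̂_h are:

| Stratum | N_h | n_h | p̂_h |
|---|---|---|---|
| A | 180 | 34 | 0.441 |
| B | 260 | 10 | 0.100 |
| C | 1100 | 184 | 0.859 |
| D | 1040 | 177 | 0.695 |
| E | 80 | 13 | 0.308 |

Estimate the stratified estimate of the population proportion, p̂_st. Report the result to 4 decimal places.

p̂_st ≈ 0.6758

N = 2660; stratum weights W_h = N_h/N.
p̂_st = Σ W_h p̂_h = (180·0.441 + 260·0.100 + 1100·0.859 + 1040·0.695 + 80·0.308)/2660 = 0.67583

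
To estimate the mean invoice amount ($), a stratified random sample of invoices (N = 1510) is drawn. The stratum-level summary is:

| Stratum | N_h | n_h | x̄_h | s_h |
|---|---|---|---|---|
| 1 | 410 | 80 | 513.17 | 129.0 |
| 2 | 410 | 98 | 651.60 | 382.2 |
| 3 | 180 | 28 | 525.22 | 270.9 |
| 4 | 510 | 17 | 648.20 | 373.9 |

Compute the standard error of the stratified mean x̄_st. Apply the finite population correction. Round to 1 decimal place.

V̂(x̄_st) = Σ W_h² (1 − n_h/N_h) s_h²/n_h, with W_h = N_h/N and N = 1510:
  stratum 1: (410/1510)²·(1 − 80/410)·129.0²/80 = 12.3434
  stratum 2: (410/1510)²·(1 − 98/410)·382.2²/98 = 83.6257
  stratum 3: (180/1510)²·(1 − 28/180)·270.9²/28 = 31.4501
  stratum 4: (510/1510)²·(1 − 17/510)·373.9²/17 = 906.829
V̂(x̄_st) = 1034.25
SE(x̄_st) = √1034.25 = 32.1597

SE(x̄_st) ≈ 32.2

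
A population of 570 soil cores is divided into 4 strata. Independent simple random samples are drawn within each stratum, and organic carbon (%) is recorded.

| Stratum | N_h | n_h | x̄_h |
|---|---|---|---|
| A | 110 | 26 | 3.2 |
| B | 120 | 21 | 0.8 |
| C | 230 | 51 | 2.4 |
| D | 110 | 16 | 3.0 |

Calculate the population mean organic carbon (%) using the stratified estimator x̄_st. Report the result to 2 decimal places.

x̄_st ≈ 2.33

N = Σ N_h = 570. Stratum weights W_h = N_h/N.
x̄_st = (110·3.2 + 120·0.8 + 230·2.4 + 110·3.0) / 570 = 2.3333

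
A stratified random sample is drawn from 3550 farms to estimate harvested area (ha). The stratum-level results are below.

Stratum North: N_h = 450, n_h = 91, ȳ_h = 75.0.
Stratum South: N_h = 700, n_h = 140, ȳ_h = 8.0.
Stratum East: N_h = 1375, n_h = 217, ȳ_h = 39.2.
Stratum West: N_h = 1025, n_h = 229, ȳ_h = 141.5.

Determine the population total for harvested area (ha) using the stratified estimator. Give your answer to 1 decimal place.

τ̂_st ≈ 238287.5

τ̂_st = Σ N_h ȳ_h = 450·75.0 + 700·8.0 + 1375·39.2 + 1025·141.5 = 238287.5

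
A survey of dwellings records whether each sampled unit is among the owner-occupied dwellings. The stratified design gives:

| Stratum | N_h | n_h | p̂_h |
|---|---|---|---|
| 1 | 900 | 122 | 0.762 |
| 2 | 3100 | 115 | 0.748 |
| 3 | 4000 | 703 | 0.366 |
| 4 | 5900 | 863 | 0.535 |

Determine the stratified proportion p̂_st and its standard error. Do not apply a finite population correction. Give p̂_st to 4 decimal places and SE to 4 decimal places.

p̂_st ≈ 0.5486, SE ≈ 0.0130

N = 13900; stratum weights W_h = N_h/N.
p̂_st = Σ W_h p̂_h = (900·0.762 + 3100·0.748 + 4000·0.366 + 5900·0.535)/13900 = 0.54857
V̂(p̂_st) = Σ W_h² p̂_h(1−p̂_h)/(n_h−1):
  stratum 1: (900/13900)²·0.762·0.238/121 = 6.28351e-06
  stratum 2: (3100/13900)²·0.748·0.252/114 = 8.22415e-05
  stratum 3: (4000/13900)²·0.366·0.634/702 = 2.73731e-05
  stratum 4: (5900/13900)²·0.535·0.465/862 = 5.19965e-05
V̂(p̂_st) = 0.000167895; SE = √V̂ = 0.0129574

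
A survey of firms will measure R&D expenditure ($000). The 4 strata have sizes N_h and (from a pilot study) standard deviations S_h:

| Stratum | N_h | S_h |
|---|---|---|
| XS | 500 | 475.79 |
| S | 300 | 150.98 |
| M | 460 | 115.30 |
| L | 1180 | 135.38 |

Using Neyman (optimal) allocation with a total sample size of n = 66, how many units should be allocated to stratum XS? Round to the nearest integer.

Neyman allocation: n_h = n · N_h S_h / Σ N_i S_i, with n = 66.
  stratum XS: N_h·S_h = 500·475.79 = 237895.00
  stratum S: N_h·S_h = 300·150.98 = 45294.00
  stratum M: N_h·S_h = 460·115.30 = 53038.00
  stratum L: N_h·S_h = 1180·135.38 = 159748.40
Σ N_h S_h = 495975.40
n for stratum XS = 66·237895.00/495975.40 = 31.657 → 32

32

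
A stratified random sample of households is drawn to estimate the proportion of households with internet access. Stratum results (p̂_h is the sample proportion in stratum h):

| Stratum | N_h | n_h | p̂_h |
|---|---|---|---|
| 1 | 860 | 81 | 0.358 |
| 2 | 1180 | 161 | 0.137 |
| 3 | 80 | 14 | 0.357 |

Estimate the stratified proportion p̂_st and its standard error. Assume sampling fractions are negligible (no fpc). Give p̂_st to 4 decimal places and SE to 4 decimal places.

p̂_st ≈ 0.2350, SE ≈ 0.0270

N = 2120; stratum weights W_h = N_h/N.
p̂_st = Σ W_h p̂_h = (860·0.358 + 1180·0.137 + 80·0.357)/2120 = 0.23495
V̂(p̂_st) = Σ W_h² p̂_h(1−p̂_h)/(n_h−1):
  stratum 1: (860/2120)²·0.358·0.642/80 = 0.000472774
  stratum 2: (1180/2120)²·0.137·0.863/160 = 0.000228931
  stratum 3: (80/2120)²·0.357·0.643/13 = 2.51446e-05
V̂(p̂_st) = 0.000726849; SE = √V̂ = 0.0269601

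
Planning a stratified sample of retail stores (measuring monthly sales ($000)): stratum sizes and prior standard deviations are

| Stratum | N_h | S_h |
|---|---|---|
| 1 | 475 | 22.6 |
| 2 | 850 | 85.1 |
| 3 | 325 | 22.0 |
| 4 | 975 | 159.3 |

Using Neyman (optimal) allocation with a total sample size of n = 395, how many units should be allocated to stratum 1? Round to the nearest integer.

Neyman allocation: n_h = n · N_h S_h / Σ N_i S_i, with n = 395.
  stratum 1: N_h·S_h = 475·22.6 = 10735.00
  stratum 2: N_h·S_h = 850·85.1 = 72335.00
  stratum 3: N_h·S_h = 325·22.0 = 7150.00
  stratum 4: N_h·S_h = 975·159.3 = 155317.50
Σ N_h S_h = 245537.50
n for stratum 1 = 395·10735.00/245537.50 = 17.270 → 17

17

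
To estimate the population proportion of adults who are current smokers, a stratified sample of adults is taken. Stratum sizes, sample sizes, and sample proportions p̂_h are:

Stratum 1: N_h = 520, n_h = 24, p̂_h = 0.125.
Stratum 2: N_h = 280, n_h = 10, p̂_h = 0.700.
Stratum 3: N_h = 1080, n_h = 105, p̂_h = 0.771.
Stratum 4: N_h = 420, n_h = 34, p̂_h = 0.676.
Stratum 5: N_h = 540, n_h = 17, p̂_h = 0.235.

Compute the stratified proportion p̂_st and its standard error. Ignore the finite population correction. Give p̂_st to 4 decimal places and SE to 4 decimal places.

p̂_st ≈ 0.5298, SE ≈ 0.0344

N = 2840; stratum weights W_h = N_h/N.
p̂_st = Σ W_h p̂_h = (520·0.125 + 280·0.700 + 1080·0.771 + 420·0.676 + 540·0.235)/2840 = 0.52975
V̂(p̂_st) = Σ W_h² p̂_h(1−p̂_h)/(n_h−1):
  stratum 1: (520/2840)²·0.125·0.875/23 = 0.000159426
  stratum 2: (280/2840)²·0.700·0.300/9 = 0.000226807
  stratum 3: (1080/2840)²·0.771·0.229/104 = 0.000245509
  stratum 4: (420/2840)²·0.676·0.324/33 = 0.000145158
  stratum 5: (540/2840)²·0.235·0.765/16 = 0.000406219
V̂(p̂_st) = 0.00118312; SE = √V̂ = 0.0343965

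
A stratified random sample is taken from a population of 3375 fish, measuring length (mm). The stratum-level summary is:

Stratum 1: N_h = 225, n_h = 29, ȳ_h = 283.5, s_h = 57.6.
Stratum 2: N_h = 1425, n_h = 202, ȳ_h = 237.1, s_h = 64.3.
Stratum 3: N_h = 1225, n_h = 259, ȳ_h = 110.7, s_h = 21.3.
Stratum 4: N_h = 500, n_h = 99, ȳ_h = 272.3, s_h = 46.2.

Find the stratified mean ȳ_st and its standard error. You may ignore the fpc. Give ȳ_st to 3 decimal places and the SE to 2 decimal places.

ȳ_st = Σ W_h ȳ_h = (225·283.5 + 1425·237.1 + 1225·110.7 + 500·272.3)/3375 = 199.52963
V̂(ȳ_st) = Σ W_h² s_h²/n_h, with W_h = N_h/N and N = 3375:
  stratum 1: (225/3375)²·57.6²/29 = 0.508469
  stratum 2: (1425/3375)²·64.3²/202 = 3.64882
  stratum 3: (1225/3375)²·21.3²/259 = 0.230773
  stratum 4: (500/3375)²·46.2²/99 = 0.473196
V̂(ȳ_st) = 4.86126
SE(ȳ_st) = √4.86126 = 2.20483

ȳ_st ≈ 199.530, SE ≈ 2.20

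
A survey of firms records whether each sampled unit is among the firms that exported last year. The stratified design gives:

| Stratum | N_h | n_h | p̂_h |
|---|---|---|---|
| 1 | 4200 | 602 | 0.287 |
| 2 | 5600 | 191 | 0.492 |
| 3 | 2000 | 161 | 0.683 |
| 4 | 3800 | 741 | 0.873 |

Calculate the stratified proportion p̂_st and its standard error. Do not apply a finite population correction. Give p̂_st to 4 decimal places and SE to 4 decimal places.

p̂_st ≈ 0.5541, SE ≈ 0.0150

N = 15600; stratum weights W_h = N_h/N.
p̂_st = Σ W_h p̂_h = (4200·0.287 + 5600·0.492 + 2000·0.683 + 3800·0.873)/15600 = 0.55410
V̂(p̂_st) = Σ W_h² p̂_h(1−p̂_h)/(n_h−1):
  stratum 1: (4200/15600)²·0.287·0.713/601 = 2.46801e-05
  stratum 2: (5600/15600)²·0.492·0.508/190 = 0.000169513
  stratum 3: (2000/15600)²·0.683·0.317/160 = 2.22418e-05
  stratum 4: (3800/15600)²·0.873·0.127/740 = 8.89005e-06
V̂(p̂_st) = 0.000225325; SE = √V̂ = 0.0150108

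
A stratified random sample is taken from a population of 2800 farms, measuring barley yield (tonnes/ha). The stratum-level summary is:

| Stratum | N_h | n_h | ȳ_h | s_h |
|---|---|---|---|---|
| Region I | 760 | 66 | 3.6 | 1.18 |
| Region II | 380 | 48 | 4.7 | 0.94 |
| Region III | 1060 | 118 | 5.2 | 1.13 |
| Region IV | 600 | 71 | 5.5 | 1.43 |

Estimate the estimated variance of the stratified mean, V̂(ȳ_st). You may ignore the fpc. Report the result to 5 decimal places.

V̂(ȳ_st) = Σ W_h² s_h²/n_h, with W_h = N_h/N and N = 2800:
  stratum Region I: (760/2800)²·1.18²/66 = 0.00155429
  stratum Region II: (380/2800)²·0.94²/48 = 0.000339051
  stratum Region III: (1060/2800)²·1.13²/118 = 0.00155085
  stratum Region IV: (600/2800)²·1.43²/71 = 0.00132251
V̂(ȳ_st) = 0.0047667

V̂(ȳ_st) ≈ 0.00477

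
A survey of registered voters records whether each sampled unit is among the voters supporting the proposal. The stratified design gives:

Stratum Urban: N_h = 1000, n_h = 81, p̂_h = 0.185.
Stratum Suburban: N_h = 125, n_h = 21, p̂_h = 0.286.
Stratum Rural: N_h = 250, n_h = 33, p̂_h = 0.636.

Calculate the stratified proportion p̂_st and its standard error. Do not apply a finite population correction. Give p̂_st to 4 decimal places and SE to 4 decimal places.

N = 1375; stratum weights W_h = N_h/N.
p̂_st = Σ W_h p̂_h = (1000·0.185 + 125·0.286 + 250·0.636)/1375 = 0.27618
V̂(p̂_st) = Σ W_h² p̂_h(1−p̂_h)/(n_h−1):
  stratum Urban: (1000/1375)²·0.185·0.815/80 = 0.00099686
  stratum Suburban: (125/1375)²·0.286·0.714/20 = 8.43818e-05
  stratum Rural: (250/1375)²·0.636·0.364/32 = 0.000239157
V̂(p̂_st) = 0.0013204; SE = √V̂ = 0.0363373

p̂_st ≈ 0.2762, SE ≈ 0.0363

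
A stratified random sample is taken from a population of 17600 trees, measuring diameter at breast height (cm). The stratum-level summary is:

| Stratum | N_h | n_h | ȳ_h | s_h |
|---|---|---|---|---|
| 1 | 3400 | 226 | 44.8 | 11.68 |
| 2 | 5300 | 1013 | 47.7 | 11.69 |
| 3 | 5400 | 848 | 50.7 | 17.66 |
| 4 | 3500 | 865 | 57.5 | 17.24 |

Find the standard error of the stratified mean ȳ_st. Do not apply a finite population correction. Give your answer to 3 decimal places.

V̂(ȳ_st) = Σ W_h² s_h²/n_h, with W_h = N_h/N and N = 17600:
  stratum 1: (3400/17600)²·11.68²/226 = 0.0225273
  stratum 2: (5300/17600)²·11.69²/1013 = 0.0122334
  stratum 3: (5400/17600)²·17.66²/848 = 0.0346216
  stratum 4: (3500/17600)²·17.24²/865 = 0.0135884
V̂(ȳ_st) = 0.0829708
SE(ȳ_st) = √0.0829708 = 0.288046

SE(ȳ_st) ≈ 0.288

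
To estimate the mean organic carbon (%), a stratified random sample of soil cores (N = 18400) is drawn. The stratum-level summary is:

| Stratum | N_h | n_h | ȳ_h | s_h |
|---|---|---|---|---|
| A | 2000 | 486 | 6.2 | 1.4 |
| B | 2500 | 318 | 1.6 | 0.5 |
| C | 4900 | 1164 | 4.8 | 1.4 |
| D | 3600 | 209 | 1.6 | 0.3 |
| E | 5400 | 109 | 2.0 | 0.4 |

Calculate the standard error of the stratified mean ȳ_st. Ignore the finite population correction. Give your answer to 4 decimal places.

SE(ȳ_st) ≈ 0.0180

V̂(ȳ_st) = Σ W_h² s_h²/n_h, with W_h = N_h/N and N = 18400:
  stratum A: (2000/18400)²·1.4²/486 = 4.76479e-05
  stratum B: (2500/18400)²·0.5²/318 = 1.4513e-05
  stratum C: (4900/18400)²·1.4²/1164 = 0.000119415
  stratum D: (3600/18400)²·0.3²/209 = 1.64841e-05
  stratum E: (5400/18400)²·0.4²/109 = 0.000126429
V̂(ȳ_st) = 0.000324489
SE(ȳ_st) = √0.000324489 = 0.0180136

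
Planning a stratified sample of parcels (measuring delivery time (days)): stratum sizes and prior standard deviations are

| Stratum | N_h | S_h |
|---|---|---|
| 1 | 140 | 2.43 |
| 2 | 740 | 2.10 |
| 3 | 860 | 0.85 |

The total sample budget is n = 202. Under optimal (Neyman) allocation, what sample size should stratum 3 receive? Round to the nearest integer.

Neyman allocation: n_h = n · N_h S_h / Σ N_i S_i, with n = 202.
  stratum 1: N_h·S_h = 140·2.43 = 340.20
  stratum 2: N_h·S_h = 740·2.10 = 1554.00
  stratum 3: N_h·S_h = 860·0.85 = 731.00
Σ N_h S_h = 2625.20
n for stratum 3 = 202·731.00/2625.20 = 56.248 → 56

56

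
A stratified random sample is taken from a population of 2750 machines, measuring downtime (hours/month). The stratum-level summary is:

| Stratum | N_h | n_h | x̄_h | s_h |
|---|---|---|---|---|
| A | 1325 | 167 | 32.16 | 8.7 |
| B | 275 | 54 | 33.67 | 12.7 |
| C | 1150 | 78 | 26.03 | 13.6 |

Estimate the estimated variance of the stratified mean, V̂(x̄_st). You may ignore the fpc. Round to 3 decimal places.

V̂(x̄_st) = Σ W_h² s_h²/n_h, with W_h = N_h/N and N = 2750:
  stratum A: (1325/2750)²·8.7²/167 = 0.105218
  stratum B: (275/2750)²·12.7²/54 = 0.0298685
  stratum C: (1150/2750)²·13.6²/78 = 0.41468
V̂(x̄_st) = 0.549767

V̂(x̄_st) ≈ 0.550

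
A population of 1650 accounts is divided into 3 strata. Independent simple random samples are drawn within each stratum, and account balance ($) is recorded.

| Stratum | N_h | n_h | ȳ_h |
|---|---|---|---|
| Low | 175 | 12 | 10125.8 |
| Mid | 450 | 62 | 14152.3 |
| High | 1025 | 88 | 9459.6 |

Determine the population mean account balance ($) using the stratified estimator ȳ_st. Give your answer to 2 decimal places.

N = Σ N_h = 1650. Stratum weights W_h = N_h/N.
ȳ_st = (175·10125.8 + 450·14152.3 + 1025·9459.6) / 1650 = 10810.0848

ȳ_st ≈ 10810.08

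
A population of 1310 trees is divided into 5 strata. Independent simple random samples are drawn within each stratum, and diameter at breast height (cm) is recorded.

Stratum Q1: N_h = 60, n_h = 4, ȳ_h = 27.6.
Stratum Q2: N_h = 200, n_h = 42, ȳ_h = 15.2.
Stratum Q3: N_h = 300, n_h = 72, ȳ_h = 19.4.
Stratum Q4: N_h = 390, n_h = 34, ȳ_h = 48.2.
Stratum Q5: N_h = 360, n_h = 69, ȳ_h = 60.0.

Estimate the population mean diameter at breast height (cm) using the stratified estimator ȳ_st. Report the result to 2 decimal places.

N = Σ N_h = 1310. Stratum weights W_h = N_h/N.
ȳ_st = (60·27.6 + 200·15.2 + 300·19.4 + 390·48.2 + 360·60.0) / 1310 = 38.8656

ȳ_st ≈ 38.87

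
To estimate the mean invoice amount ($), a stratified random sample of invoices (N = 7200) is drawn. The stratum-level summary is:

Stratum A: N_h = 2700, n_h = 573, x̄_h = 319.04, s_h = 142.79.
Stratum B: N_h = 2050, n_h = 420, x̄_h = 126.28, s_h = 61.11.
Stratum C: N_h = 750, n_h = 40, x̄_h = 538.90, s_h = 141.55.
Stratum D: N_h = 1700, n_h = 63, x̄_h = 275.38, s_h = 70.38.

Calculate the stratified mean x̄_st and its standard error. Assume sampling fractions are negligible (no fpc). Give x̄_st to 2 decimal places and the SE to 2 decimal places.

x̄_st ≈ 276.75, SE ≈ 3.94

x̄_st = Σ W_h x̄_h = (2700·319.04 + 2050·126.28 + 750·538.90 + 1700·275.38)/7200 = 276.75042
V̂(x̄_st) = Σ W_h² s_h²/n_h, with W_h = N_h/N and N = 7200:
  stratum A: (2700/7200)²·142.79²/573 = 5.00384
  stratum B: (2050/7200)²·61.11²/420 = 0.720805
  stratum C: (750/7200)²·141.55²/40 = 5.43522
  stratum D: (1700/7200)²·70.38²/63 = 4.3832
V̂(x̄_st) = 15.5431
SE(x̄_st) = √15.5431 = 3.94247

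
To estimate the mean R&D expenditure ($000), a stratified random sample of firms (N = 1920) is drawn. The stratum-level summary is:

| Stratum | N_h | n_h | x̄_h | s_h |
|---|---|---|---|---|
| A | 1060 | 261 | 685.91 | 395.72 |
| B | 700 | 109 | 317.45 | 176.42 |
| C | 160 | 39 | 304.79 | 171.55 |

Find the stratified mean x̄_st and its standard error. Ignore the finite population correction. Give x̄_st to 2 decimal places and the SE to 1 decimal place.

x̄_st = Σ W_h x̄_h = (1060·685.91 + 700·317.45 + 160·304.79)/1920 = 519.81562
V̂(x̄_st) = Σ W_h² s_h²/n_h, with W_h = N_h/N and N = 1920:
  stratum A: (1060/1920)²·395.72²/261 = 182.871
  stratum B: (700/1920)²·176.42²/109 = 37.9545
  stratum C: (160/1920)²·171.55²/39 = 5.24028
V̂(x̄_st) = 226.066
SE(x̄_st) = √226.066 = 15.0355

x̄_st ≈ 519.82, SE ≈ 15.0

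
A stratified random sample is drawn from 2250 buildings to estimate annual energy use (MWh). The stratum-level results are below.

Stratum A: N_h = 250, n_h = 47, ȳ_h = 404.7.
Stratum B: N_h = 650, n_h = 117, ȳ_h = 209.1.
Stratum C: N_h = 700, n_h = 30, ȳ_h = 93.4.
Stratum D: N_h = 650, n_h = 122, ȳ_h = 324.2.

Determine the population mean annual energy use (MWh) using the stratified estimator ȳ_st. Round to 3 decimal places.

ȳ_st ≈ 228.089

N = Σ N_h = 2250. Stratum weights W_h = N_h/N.
ȳ_st = (250·404.7 + 650·209.1 + 700·93.4 + 650·324.2) / 2250 = 228.08889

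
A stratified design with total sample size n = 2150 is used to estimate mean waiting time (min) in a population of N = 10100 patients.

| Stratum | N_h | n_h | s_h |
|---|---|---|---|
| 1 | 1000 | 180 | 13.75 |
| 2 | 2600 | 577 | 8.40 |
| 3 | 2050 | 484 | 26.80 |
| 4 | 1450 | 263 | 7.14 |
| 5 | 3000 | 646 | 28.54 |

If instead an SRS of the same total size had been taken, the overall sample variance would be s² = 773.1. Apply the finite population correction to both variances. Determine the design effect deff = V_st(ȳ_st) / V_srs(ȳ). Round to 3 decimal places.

deff ≈ 0.537

V̂(ȳ_st) = Σ W_h² (1 − n_h/N_h) s_h²/n_h, with W_h = N_h/N and N = 10100:
  stratum 1: (1000/10100)²·(1 − 180/1000)·13.75²/180 = 0.00844314
  stratum 2: (2600/10100)²·(1 − 577/2600)·8.40²/577 = 0.00630535
  stratum 3: (2050/10100)²·(1 − 484/2050)·26.80²/484 = 0.0467011
  stratum 4: (1450/10100)²·(1 − 263/1450)·7.14²/263 = 0.00327052
  stratum 5: (3000/10100)²·(1 − 646/3000)·28.54²/646 = 0.0872892
V_st = 0.152009
V_srs = (1 − 2150/10100)·773.1/2150 = 0.283037
deff = V_st / V_srs = 0.152009/0.283037 = 0.5371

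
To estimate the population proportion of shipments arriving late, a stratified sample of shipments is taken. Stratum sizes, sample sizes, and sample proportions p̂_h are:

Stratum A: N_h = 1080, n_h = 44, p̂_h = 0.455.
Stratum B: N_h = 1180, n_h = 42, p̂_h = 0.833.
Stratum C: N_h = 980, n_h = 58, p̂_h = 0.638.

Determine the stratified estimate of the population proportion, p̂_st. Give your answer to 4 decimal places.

N = 3240; stratum weights W_h = N_h/N.
p̂_st = Σ W_h p̂_h = (1080·0.455 + 1180·0.833 + 980·0.638)/3240 = 0.64802

p̂_st ≈ 0.6480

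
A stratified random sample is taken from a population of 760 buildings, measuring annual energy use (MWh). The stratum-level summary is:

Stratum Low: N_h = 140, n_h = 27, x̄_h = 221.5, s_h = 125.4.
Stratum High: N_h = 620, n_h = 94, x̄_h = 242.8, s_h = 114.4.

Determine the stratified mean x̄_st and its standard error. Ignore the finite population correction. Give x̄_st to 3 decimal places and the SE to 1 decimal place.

x̄_st ≈ 238.876, SE ≈ 10.6

x̄_st = Σ W_h x̄_h = (140·221.5 + 620·242.8)/760 = 238.87632
V̂(x̄_st) = Σ W_h² s_h²/n_h, with W_h = N_h/N and N = 760:
  stratum Low: (140/760)²·125.4²/27 = 19.7633
  stratum High: (620/760)²·114.4²/94 = 92.6575
V̂(x̄_st) = 112.421
SE(x̄_st) = √112.421 = 10.6029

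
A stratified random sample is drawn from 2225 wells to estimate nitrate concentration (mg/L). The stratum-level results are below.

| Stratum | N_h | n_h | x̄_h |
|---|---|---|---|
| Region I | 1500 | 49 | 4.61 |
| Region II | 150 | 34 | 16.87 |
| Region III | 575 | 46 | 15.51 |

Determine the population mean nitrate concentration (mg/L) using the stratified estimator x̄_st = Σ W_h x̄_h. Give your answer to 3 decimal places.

x̄_st ≈ 8.253

N = Σ N_h = 2225. Stratum weights W_h = N_h/N.
x̄_st = (1500·4.61 + 150·16.87 + 575·15.51) / 2225 = 8.25337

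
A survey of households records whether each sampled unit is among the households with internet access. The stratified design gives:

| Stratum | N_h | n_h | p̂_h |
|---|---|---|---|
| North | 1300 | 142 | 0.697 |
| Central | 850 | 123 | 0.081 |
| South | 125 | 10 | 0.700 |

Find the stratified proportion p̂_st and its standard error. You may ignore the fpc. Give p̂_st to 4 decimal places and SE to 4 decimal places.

p̂_st ≈ 0.4670, SE ≈ 0.0254

N = 2275; stratum weights W_h = N_h/N.
p̂_st = Σ W_h p̂_h = (1300·0.697 + 850·0.081 + 125·0.700)/2275 = 0.46701
V̂(p̂_st) = Σ W_h² p̂_h(1−p̂_h)/(n_h−1):
  stratum North: (1300/2275)²·0.697·0.303/141 = 0.00048908
  stratum Central: (850/2275)²·0.081·0.919/122 = 8.51757e-05
  stratum South: (125/2275)²·0.700·0.300/9 = 7.04424e-05
V̂(p̂_st) = 0.000644698; SE = √V̂ = 0.0253909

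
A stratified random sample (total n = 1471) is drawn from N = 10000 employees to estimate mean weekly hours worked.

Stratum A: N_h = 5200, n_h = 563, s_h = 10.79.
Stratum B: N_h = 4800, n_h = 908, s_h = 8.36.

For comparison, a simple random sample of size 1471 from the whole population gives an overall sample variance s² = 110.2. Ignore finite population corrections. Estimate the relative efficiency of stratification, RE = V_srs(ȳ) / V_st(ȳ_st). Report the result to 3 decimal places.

V̂(ȳ_st) = Σ W_h² s_h²/n_h, with W_h = N_h/N and N = 10000:
  stratum A: (5200/10000)²·10.79²/563 = 0.0559167
  stratum B: (4800/10000)²·8.36²/908 = 0.0177341
V_st = 0.0736508
V_srs = s²/n = 110.2/1471 = 0.074915
Relative efficiency = V_srs / V_st = 0.074915/0.0736508 = 1.0172

RE ≈ 1.017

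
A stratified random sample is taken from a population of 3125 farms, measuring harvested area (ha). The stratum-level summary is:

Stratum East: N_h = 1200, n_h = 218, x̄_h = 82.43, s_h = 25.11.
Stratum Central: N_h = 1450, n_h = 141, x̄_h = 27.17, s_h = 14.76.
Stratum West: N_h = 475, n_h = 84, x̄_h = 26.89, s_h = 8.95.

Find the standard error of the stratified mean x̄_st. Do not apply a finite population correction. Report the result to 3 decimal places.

SE(x̄_st) ≈ 0.884

V̂(x̄_st) = Σ W_h² s_h²/n_h, with W_h = N_h/N and N = 3125:
  stratum East: (1200/3125)²·25.11²/218 = 0.426481
  stratum Central: (1450/3125)²·14.76²/141 = 0.332652
  stratum West: (475/3125)²·8.95²/84 = 0.022032
V̂(x̄_st) = 0.781164
SE(x̄_st) = √0.781164 = 0.883835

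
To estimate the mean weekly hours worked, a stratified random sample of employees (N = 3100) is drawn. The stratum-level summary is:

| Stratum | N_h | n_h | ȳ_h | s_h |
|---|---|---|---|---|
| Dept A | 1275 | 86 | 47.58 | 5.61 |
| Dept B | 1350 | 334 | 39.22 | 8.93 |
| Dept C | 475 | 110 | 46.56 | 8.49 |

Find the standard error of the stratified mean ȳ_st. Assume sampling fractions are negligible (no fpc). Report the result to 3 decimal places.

V̂(ȳ_st) = Σ W_h² s_h²/n_h, with W_h = N_h/N and N = 3100:
  stratum Dept A: (1275/3100)²·5.61²/86 = 0.0619048
  stratum Dept B: (1350/3100)²·8.93²/334 = 0.0452794
  stratum Dept C: (475/3100)²·8.49²/110 = 0.0153846
V̂(ȳ_st) = 0.122569
SE(ȳ_st) = √0.122569 = 0.350098

SE(ȳ_st) ≈ 0.350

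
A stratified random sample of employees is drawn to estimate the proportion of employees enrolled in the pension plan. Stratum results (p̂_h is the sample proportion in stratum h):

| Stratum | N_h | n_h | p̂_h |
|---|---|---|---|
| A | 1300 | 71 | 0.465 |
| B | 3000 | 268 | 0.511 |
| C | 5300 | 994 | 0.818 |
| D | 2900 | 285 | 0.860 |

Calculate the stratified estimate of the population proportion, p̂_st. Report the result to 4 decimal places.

N = 12500; stratum weights W_h = N_h/N.
p̂_st = Σ W_h p̂_h = (1300·0.465 + 3000·0.511 + 5300·0.818 + 2900·0.860)/12500 = 0.71735

p̂_st ≈ 0.7174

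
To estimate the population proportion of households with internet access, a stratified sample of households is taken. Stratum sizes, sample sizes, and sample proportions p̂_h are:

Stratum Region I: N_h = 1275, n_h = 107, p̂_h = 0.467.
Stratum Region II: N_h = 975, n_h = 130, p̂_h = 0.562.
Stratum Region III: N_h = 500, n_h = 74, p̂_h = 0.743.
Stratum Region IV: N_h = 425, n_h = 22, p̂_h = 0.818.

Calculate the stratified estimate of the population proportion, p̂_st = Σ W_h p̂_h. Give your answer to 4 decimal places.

p̂_st ≈ 0.5866

N = 3175; stratum weights W_h = N_h/N.
p̂_st = Σ W_h p̂_h = (1275·0.467 + 975·0.562 + 500·0.743 + 425·0.818)/3175 = 0.58662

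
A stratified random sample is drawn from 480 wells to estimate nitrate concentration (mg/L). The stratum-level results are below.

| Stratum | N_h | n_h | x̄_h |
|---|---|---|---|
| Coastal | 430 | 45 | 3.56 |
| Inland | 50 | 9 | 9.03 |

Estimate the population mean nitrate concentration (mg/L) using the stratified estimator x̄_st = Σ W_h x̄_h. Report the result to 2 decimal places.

N = Σ N_h = 480. Stratum weights W_h = N_h/N.
x̄_st = (430·3.56 + 50·9.03) / 480 = 4.1298

x̄_st ≈ 4.13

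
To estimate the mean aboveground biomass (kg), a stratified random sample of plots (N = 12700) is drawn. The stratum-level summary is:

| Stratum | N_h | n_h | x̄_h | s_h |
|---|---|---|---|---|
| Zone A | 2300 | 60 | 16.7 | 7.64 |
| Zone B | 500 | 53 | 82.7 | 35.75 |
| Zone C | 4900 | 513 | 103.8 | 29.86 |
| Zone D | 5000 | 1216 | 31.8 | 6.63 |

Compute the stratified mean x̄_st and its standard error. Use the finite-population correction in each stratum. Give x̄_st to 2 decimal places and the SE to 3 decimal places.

x̄_st ≈ 58.85, SE ≈ 0.548

x̄_st = Σ W_h x̄_h = (2300·16.7 + 500·82.7 + 4900·103.8 + 5000·31.8)/12700 = 58.84882
V̂(x̄_st) = Σ W_h² (1 − n_h/N_h) s_h²/n_h, with W_h = N_h/N and N = 12700:
  stratum Zone A: (2300/12700)²·(1 − 60/2300)·7.64²/60 = 0.0310745
  stratum Zone B: (500/12700)²·(1 − 53/500)·35.75²/53 = 0.0334154
  stratum Zone C: (4900/12700)²·(1 − 513/4900)·29.86²/513 = 0.231643
  stratum Zone D: (5000/12700)²·(1 − 1216/5000)·6.63²/1216 = 0.0042404
V̂(x̄_st) = 0.300373
SE(x̄_st) = √0.300373 = 0.548063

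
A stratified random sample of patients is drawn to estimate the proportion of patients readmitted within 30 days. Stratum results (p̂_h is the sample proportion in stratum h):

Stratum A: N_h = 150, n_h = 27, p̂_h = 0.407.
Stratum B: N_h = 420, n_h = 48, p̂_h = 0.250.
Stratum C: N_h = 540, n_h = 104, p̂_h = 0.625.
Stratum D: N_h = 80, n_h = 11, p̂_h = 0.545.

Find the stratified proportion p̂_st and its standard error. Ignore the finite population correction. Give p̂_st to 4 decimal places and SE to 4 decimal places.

N = 1190; stratum weights W_h = N_h/N.
p̂_st = Σ W_h p̂_h = (150·0.407 + 420·0.250 + 540·0.625 + 80·0.545)/1190 = 0.45979
V̂(p̂_st) = Σ W_h² p̂_h(1−p̂_h)/(n_h−1):
  stratum A: (150/1190)²·0.407·0.593/26 = 0.000147491
  stratum B: (420/1190)²·0.250·0.750/47 = 0.000496945
  stratum C: (540/1190)²·0.625·0.375/103 = 0.000468563
  stratum D: (80/1190)²·0.545·0.455/10 = 0.000112071
V̂(p̂_st) = 0.00122507; SE = √V̂ = 0.035001

p̂_st ≈ 0.4598, SE ≈ 0.0350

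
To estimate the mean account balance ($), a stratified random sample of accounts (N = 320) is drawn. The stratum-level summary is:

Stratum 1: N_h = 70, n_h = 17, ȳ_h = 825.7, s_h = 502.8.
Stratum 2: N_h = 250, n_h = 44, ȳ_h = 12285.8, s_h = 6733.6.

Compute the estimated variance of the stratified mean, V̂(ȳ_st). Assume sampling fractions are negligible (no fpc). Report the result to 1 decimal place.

V̂(ȳ_st) ≈ 629670.1

V̂(ȳ_st) = Σ W_h² s_h²/n_h, with W_h = N_h/N and N = 320:
  stratum 1: (70/320)²·502.8²/17 = 711.603
  stratum 2: (250/320)²·6733.6²/44 = 628959
V̂(ȳ_st) = 629670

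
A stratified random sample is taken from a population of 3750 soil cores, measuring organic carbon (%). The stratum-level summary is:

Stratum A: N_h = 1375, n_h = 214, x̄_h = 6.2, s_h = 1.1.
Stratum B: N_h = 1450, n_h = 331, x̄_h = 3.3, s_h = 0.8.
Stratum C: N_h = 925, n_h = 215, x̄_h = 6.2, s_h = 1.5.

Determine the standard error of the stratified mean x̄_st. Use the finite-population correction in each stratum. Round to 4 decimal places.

SE(x̄_st) ≈ 0.0368

V̂(x̄_st) = Σ W_h² (1 − n_h/N_h) s_h²/n_h, with W_h = N_h/N and N = 3750:
  stratum A: (1375/3750)²·(1 − 214/1375)·1.1²/214 = 0.000641865
  stratum B: (1450/3750)²·(1 − 331/1450)·0.8²/331 = 0.000223094
  stratum C: (925/3750)²·(1 − 215/925)·1.5²/215 = 0.000488744
V̂(x̄_st) = 0.0013537
SE(x̄_st) = √0.0013537 = 0.0367927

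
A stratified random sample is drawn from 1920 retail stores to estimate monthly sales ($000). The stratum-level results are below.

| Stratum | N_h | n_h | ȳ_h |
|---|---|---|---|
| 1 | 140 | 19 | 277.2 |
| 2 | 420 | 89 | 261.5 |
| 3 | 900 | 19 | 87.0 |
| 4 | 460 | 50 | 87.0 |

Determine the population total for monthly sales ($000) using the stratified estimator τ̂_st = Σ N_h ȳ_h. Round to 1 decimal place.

τ̂_st = Σ N_h ȳ_h = 140·277.2 + 420·261.5 + 900·87.0 + 460·87.0 = 266958.0

τ̂_st ≈ 266958.0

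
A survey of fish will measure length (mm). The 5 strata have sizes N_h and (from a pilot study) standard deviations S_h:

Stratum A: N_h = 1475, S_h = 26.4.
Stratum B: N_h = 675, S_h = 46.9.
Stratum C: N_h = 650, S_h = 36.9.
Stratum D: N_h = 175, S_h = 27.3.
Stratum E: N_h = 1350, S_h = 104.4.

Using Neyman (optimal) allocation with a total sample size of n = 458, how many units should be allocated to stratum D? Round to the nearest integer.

9

Neyman allocation: n_h = n · N_h S_h / Σ N_i S_i, with n = 458.
  stratum A: N_h·S_h = 1475·26.4 = 38940.00
  stratum B: N_h·S_h = 675·46.9 = 31657.50
  stratum C: N_h·S_h = 650·36.9 = 23985.00
  stratum D: N_h·S_h = 175·27.3 = 4777.50
  stratum E: N_h·S_h = 1350·104.4 = 140940.00
Σ N_h S_h = 240300.00
n for stratum D = 458·4777.50/240300.00 = 9.106 → 9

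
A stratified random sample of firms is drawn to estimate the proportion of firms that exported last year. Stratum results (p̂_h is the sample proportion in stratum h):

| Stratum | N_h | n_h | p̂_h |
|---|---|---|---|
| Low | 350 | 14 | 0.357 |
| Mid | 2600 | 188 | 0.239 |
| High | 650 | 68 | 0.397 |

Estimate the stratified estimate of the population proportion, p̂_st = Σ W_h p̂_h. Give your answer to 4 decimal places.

p̂_st ≈ 0.2790

N = 3600; stratum weights W_h = N_h/N.
p̂_st = Σ W_h p̂_h = (350·0.357 + 2600·0.239 + 650·0.397)/3600 = 0.27900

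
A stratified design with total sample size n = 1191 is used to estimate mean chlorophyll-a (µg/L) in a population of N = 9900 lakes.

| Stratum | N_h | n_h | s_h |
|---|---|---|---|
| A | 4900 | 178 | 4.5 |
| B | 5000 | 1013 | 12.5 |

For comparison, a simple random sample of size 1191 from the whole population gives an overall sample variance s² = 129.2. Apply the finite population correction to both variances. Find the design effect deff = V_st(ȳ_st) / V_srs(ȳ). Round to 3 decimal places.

V̂(ȳ_st) = Σ W_h² (1 − n_h/N_h) s_h²/n_h, with W_h = N_h/N and N = 9900:
  stratum A: (4900/9900)²·(1 − 178/4900)·4.5²/178 = 0.026857
  stratum B: (5000/9900)²·(1 − 1013/5000)·12.5²/1013 = 0.031373
V_st = 0.05823
V_srs = (1 − 1191/9900)·129.2/1191 = 0.0954298
deff = V_st / V_srs = 0.05823/0.0954298 = 0.6102

deff ≈ 0.610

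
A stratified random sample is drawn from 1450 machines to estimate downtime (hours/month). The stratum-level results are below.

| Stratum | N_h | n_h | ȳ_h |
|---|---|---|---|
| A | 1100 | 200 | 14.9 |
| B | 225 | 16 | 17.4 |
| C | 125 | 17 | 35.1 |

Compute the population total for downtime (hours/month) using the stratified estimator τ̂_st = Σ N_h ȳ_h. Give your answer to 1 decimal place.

τ̂_st = Σ N_h ȳ_h = 1100·14.9 + 225·17.4 + 125·35.1 = 24692.5

τ̂_st ≈ 24692.5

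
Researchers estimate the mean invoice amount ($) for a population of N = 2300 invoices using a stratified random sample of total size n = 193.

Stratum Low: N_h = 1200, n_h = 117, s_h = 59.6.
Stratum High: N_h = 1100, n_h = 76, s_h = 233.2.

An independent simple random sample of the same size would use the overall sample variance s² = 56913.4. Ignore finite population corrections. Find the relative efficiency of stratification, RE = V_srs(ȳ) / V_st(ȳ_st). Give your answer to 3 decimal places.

V̂(ȳ_st) = Σ W_h² s_h²/n_h, with W_h = N_h/N and N = 2300:
  stratum Low: (1200/2300)²·59.6²/117 = 8.26444
  stratum High: (1100/2300)²·233.2²/76 = 163.672
V_st = 171.936
V_srs = s²/n = 56913.4/193 = 294.888
Relative efficiency = V_srs / V_st = 294.888/171.936 = 1.7151

RE ≈ 1.715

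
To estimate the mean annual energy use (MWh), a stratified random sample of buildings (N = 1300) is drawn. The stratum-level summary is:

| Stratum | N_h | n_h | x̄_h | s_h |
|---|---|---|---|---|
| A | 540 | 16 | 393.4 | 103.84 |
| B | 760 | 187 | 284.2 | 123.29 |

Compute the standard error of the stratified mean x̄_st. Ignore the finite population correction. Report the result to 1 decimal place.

SE(x̄_st) ≈ 12.0

V̂(x̄_st) = Σ W_h² s_h²/n_h, with W_h = N_h/N and N = 1300:
  stratum A: (540/1300)²·103.84²/16 = 116.281
  stratum B: (760/1300)²·123.29²/187 = 27.7814
V̂(x̄_st) = 144.063
SE(x̄_st) = √144.063 = 12.0026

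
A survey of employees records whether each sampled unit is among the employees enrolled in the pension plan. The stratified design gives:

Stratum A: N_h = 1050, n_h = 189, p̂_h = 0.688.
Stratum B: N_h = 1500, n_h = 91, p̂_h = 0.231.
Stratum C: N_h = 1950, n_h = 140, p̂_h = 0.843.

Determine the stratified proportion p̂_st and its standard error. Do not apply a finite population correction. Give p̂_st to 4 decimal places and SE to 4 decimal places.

N = 4500; stratum weights W_h = N_h/N.
p̂_st = Σ W_h p̂_h = (1050·0.688 + 1500·0.231 + 1950·0.843)/4500 = 0.60283
V̂(p̂_st) = Σ W_h² p̂_h(1−p̂_h)/(n_h−1):
  stratum A: (1050/4500)²·0.688·0.312/188 = 6.2164e-05
  stratum B: (1500/4500)²·0.231·0.769/90 = 0.000219307
  stratum C: (1950/4500)²·0.843·0.157/139 = 0.000178796
V̂(p̂_st) = 0.000460267; SE = √V̂ = 0.0214538

p̂_st ≈ 0.6028, SE ≈ 0.0215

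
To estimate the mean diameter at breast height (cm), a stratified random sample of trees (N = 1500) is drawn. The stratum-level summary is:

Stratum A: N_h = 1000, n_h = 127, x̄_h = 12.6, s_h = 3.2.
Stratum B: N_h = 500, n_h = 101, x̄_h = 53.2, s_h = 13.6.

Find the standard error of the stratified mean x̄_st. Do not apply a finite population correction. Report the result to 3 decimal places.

V̂(x̄_st) = Σ W_h² s_h²/n_h, with W_h = N_h/N and N = 1500:
  stratum A: (1000/1500)²·3.2²/127 = 0.0358355
  stratum B: (500/1500)²·13.6²/101 = 0.203476
V̂(x̄_st) = 0.239312
SE(x̄_st) = √0.239312 = 0.489195

SE(x̄_st) ≈ 0.489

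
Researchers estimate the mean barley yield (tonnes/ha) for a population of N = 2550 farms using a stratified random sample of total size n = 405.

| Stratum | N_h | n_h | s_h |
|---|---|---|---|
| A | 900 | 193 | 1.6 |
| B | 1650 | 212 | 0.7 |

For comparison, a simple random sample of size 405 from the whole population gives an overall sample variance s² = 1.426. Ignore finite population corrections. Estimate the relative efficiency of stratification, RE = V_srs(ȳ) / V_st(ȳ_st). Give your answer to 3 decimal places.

V̂(ȳ_st) = Σ W_h² s_h²/n_h, with W_h = N_h/N and N = 2550:
  stratum A: (900/2550)²·1.6²/193 = 0.00165229
  stratum B: (1650/2550)²·0.7²/212 = 0.000967716
V_st = 0.00262001
V_srs = s²/n = 1.426/405 = 0.00352099
Relative efficiency = V_srs / V_st = 0.00352099/0.00262001 = 1.3439

RE ≈ 1.344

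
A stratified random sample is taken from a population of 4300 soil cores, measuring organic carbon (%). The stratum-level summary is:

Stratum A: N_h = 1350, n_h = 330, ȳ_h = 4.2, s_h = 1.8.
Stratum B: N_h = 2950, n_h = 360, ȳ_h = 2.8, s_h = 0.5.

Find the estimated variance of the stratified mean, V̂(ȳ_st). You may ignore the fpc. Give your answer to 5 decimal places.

V̂(ȳ_st) = Σ W_h² s_h²/n_h, with W_h = N_h/N and N = 4300:
  stratum A: (1350/4300)²·1.8²/330 = 0.000967747
  stratum B: (2950/4300)²·0.5²/360 = 0.000326847
V̂(ȳ_st) = 0.00129459

V̂(ȳ_st) ≈ 0.00129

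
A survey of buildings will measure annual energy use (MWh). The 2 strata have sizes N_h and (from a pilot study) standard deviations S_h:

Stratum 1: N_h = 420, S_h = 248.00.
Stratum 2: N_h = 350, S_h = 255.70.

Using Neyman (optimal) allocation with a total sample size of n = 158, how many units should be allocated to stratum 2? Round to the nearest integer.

73

Neyman allocation: n_h = n · N_h S_h / Σ N_i S_i, with n = 158.
  stratum 1: N_h·S_h = 420·248.00 = 104160.00
  stratum 2: N_h·S_h = 350·255.70 = 89495.00
Σ N_h S_h = 193655.00
n for stratum 2 = 158·89495.00/193655.00 = 73.018 → 73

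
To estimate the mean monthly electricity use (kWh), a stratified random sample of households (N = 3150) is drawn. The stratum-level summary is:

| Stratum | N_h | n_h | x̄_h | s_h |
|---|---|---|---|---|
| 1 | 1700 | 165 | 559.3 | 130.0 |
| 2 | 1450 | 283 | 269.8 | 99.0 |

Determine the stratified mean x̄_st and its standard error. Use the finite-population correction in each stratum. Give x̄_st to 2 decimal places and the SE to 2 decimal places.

x̄_st ≈ 426.04, SE ≈ 5.73

x̄_st = Σ W_h x̄_h = (1700·559.3 + 1450·269.8)/3150 = 426.03810
V̂(x̄_st) = Σ W_h² (1 − n_h/N_h) s_h²/n_h, with W_h = N_h/N and N = 3150:
  stratum 1: (1700/3150)²·(1 − 165/1700)·130.0²/165 = 26.9364
  stratum 2: (1450/3150)²·(1 − 283/1450)·99.0²/283 = 5.90611
V̂(x̄_st) = 32.8425
SE(x̄_st) = √32.8425 = 5.73084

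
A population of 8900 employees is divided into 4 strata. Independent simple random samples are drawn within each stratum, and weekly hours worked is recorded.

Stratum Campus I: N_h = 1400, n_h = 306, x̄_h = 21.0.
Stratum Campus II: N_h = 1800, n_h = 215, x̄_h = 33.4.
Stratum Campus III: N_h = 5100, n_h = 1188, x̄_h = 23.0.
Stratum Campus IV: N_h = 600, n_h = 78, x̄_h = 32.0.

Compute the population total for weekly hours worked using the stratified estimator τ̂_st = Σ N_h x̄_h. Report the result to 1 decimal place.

τ̂_st = Σ N_h x̄_h = 1400·21.0 + 1800·33.4 + 5100·23.0 + 600·32.0 = 226020.0

τ̂_st ≈ 226020.0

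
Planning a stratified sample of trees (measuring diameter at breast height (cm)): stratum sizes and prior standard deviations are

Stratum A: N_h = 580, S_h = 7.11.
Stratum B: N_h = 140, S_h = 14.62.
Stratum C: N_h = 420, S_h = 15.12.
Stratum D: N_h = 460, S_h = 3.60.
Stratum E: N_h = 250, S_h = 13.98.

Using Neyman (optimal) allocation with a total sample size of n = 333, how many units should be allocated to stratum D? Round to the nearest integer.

Neyman allocation: n_h = n · N_h S_h / Σ N_i S_i, with n = 333.
  stratum A: N_h·S_h = 580·7.11 = 4123.80
  stratum B: N_h·S_h = 140·14.62 = 2046.80
  stratum C: N_h·S_h = 420·15.12 = 6350.40
  stratum D: N_h·S_h = 460·3.60 = 1656.00
  stratum E: N_h·S_h = 250·13.98 = 3495.00
Σ N_h S_h = 17672.00
n for stratum D = 333·1656.00/17672.00 = 31.205 → 31

31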